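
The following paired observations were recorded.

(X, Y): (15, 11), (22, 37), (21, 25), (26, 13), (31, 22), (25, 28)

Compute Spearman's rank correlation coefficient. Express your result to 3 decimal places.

0.086

Rank X: 1, 3, 2, 5, 6, 4
Rank Y: 1, 6, 4, 2, 3, 5
d = rank(X) − rank(Y): 0, -3, -2, 3, 3, -1; Σd² = 32
ρ = 1 − 6Σd² / [n(n²−1)] = 1 − 6×32 / (6×35) = 1 − 192/210 ≈ 0.086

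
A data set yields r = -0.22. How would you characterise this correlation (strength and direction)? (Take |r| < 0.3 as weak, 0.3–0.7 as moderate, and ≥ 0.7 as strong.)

r = -0.22 < 0 so the relationship is negative.
|r| = 0.22, which falls in the weak range.

weak negative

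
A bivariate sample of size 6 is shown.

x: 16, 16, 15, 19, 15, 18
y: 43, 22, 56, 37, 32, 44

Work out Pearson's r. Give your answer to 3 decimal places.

-0.063

n = 6, Σx = 99, Σy = 234, Σx² = 1647, Σy² = 9798, Σxy = 3855
nΣxy − ΣxΣy = 23130 − 23166 = -36
nΣx² − (Σx)² = 9882 − 9801 = 81; nΣy² − (Σy)² = 58788 − 54756 = 4032
r = -36 / √(81 × 4032) = -36 / 571.4823 ≈ -0.063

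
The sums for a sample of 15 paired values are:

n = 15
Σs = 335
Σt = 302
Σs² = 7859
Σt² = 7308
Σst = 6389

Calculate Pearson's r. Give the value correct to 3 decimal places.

-0.523

r = (nΣst − ΣsΣt) / √[(nΣs² − (Σs)²)(nΣt² − (Σt)²)]
Numerator: 15×6389 − 335×302 = -5335
Denominator: √[(117885 − 112225)(109620 − 91204)] = √[5660 × 18416] = 10209.5328
r = -5335 / 10209.5328 ≈ -0.523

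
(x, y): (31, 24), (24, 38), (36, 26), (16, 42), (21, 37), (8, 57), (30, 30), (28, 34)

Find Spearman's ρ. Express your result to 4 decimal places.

Rank x: 7, 4, 8, 2, 3, 1, 6, 5
Rank y: 1, 6, 2, 7, 5, 8, 3, 4
d = rank(x) − rank(y): 6, -2, 6, -5, -2, -7, 3, 1; Σd² = 164
ρ = 1 − 6Σd² / [n(n²−1)] = 1 − 6×164 / (8×63) = 1 − 984/504 ≈ -0.9524

-0.9524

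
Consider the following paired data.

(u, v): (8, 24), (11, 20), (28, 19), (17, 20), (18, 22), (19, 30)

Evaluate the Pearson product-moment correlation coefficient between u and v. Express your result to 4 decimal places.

-0.1580

n = 6, Σu = 101, Σv = 135, Σu² = 1943, Σv² = 3121, Σuv = 2250
nΣuv − ΣuΣv = 13500 − 13635 = -135
nΣu² − (Σu)² = 11658 − 10201 = 1457; nΣv² − (Σv)² = 18726 − 18225 = 501
r = -135 / √(1457 × 501) = -135 / 854.3752 ≈ -0.1580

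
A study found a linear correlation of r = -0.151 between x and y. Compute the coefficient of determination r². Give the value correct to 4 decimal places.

0.0228

r² = (-0.151)² = 0.0228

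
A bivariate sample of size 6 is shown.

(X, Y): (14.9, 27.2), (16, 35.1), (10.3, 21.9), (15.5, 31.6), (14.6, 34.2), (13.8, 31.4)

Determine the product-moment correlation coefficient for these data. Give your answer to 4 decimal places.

0.8339

n = 6, ΣX = 85.1, ΣY = 181.4, ΣX² = 1227.95, ΣY² = 5605.62, ΣXY = 2614.89
nΣXY − ΣXΣY = 15689.34 − 15437.14 = 252.2
nΣX² − (ΣX)² = 7367.7 − 7242.01 = 125.69; nΣY² − (ΣY)² = 33633.72 − 32905.96 = 727.76
r = 252.2 / √(125.69 × 727.76) = 252.2 / 302.4436 ≈ 0.8339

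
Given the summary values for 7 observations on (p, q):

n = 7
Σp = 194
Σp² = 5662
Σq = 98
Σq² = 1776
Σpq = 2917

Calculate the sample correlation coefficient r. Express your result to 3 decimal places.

0.592

r = (nΣpq − ΣpΣq) / √[(nΣp² − (Σp)²)(nΣq² − (Σq)²)]
Numerator: 7×2917 − 194×98 = 1407
Denominator: √[(39634 − 37636)(12432 − 9604)] = √[1998 × 2828] = 2377.0452
r = 1407 / 2377.0452 ≈ 0.592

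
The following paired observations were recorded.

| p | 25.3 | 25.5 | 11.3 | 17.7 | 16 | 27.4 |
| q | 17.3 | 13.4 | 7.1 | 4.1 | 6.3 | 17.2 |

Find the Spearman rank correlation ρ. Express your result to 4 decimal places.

Rank p: 4, 5, 1, 3, 2, 6
Rank q: 6, 4, 3, 1, 2, 5
d = rank(p) − rank(q): -2, 1, -2, 2, 0, 1; Σd² = 14
ρ = 1 − 6Σd² / [n(n²−1)] = 1 − 6×14 / (6×35) = 1 − 84/210 ≈ 0.6000

0.6000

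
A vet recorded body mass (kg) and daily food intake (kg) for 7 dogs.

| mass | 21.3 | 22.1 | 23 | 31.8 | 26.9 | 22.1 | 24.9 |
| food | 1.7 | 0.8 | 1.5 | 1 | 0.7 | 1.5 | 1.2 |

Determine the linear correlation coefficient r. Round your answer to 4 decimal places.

-0.5225

n = 7, Σx = 172.1, Σy = 8.4, Σx² = 4314.37, Σy² = 10.96, Σxy = 202.05
nΣxy − ΣxΣy = 1414.35 − 1445.64 = -31.29
nΣx² − (Σx)² = 30200.59 − 29618.41 = 582.18; nΣy² − (Σy)² = 76.72 − 70.56 = 6.16
r = -31.29 / √(582.18 × 6.16) = -31.29 / 59.8851 ≈ -0.5225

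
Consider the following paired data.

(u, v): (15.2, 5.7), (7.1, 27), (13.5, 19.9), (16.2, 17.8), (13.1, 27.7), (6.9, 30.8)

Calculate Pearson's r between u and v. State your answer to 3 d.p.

-0.735

n = 6, Σu = 72, Σv = 128.9, Σu² = 945.36, Σv² = 3190.27, Σuv = 1410.74
nΣuv − ΣuΣv = 8464.44 − 9280.8 = -816.36
nΣu² − (Σu)² = 5672.16 − 5184 = 488.16; nΣv² − (Σv)² = 19141.62 − 16615.21 = 2526.41
r = -816.36 / √(488.16 × 2526.41) = -816.36 / 1110.5369 ≈ -0.735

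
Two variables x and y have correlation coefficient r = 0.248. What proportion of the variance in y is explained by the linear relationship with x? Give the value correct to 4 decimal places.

r² = (0.248)² = 0.0615

0.0615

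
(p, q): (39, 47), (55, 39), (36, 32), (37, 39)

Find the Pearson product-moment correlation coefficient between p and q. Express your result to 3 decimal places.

n = 4, Σp = 167, Σq = 157, Σp² = 7211, Σq² = 6275, Σpq = 6573
nΣpq − ΣpΣq = 26292 − 26219 = 73
nΣp² − (Σp)² = 28844 − 27889 = 955; nΣq² − (Σq)² = 25100 − 24649 = 451
r = 73 / √(955 × 451) = 73 / 656.2812 ≈ 0.111

0.111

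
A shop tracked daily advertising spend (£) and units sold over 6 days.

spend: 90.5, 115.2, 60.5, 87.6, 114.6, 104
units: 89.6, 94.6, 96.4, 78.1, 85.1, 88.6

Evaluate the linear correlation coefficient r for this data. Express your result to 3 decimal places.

-0.209

n = 6, Σx = 572.4, Σy = 532.4, Σx² = 56744.46, Σy² = 47461.86, Σxy = 50647.34
nΣxy − ΣxΣy = 303884.04 − 304745.76 = -861.72
nΣx² − (Σx)² = 340466.76 − 327641.76 = 12825; nΣy² − (Σy)² = 284771.16 − 283449.76 = 1321.4
r = -861.72 / √(12825 × 1321.4) = -861.72 / 4116.6679 ≈ -0.209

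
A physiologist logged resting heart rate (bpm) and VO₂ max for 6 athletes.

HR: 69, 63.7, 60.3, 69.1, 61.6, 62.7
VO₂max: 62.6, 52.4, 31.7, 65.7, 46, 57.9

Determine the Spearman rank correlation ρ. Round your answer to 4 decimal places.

0.9429

Rank HR: 5, 4, 1, 6, 2, 3
Rank VO₂max: 5, 3, 1, 6, 2, 4
d = rank(HR) − rank(VO₂max): 0, 1, 0, 0, 0, -1; Σd² = 2
ρ = 1 − 6Σd² / [n(n²−1)] = 1 − 6×2 / (6×35) = 1 − 12/210 ≈ 0.9429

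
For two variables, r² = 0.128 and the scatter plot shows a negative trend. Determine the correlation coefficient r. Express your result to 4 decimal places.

-0.3578

|r| = √0.128 = 0.3578
The association is negative, so r = −0.3578.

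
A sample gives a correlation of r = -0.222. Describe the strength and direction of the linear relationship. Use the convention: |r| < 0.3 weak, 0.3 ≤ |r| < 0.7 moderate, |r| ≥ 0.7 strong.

r = -0.222 < 0 so the relationship is negative.
|r| = 0.222, which falls in the weak range.

weak negative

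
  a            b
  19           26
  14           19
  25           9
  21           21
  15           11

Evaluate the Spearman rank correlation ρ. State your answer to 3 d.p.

Rank a: 3, 1, 5, 4, 2
Rank b: 5, 3, 1, 4, 2
d = rank(a) − rank(b): -2, -2, 4, 0, 0; Σd² = 24
ρ = 1 − 6Σd² / [n(n²−1)] = 1 − 6×24 / (5×24) = 1 − 144/120 ≈ -0.200

-0.200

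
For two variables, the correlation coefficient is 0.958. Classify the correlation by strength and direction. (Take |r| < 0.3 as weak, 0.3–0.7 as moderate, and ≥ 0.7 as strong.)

strong positive

r = 0.958 > 0 so the relationship is positive.
|r| = 0.958, which falls in the strong range.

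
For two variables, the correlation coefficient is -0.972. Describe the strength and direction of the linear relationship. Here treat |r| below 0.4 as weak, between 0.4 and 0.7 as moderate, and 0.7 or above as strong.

strong negative

r = -0.972 < 0 so the relationship is negative.
|r| = 0.972, which falls in the strong range.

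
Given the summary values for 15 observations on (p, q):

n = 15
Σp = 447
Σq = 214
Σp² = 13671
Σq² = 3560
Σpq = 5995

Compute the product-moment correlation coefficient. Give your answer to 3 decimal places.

r = (nΣpq − ΣpΣq) / √[(nΣp² − (Σp)²)(nΣq² − (Σq)²)]
Numerator: 15×5995 − 447×214 = -5733
Denominator: √[(205065 − 199809)(53400 − 45796)] = √[5256 × 7604] = 6321.9162
r = -5733 / 6321.9162 ≈ -0.907

-0.907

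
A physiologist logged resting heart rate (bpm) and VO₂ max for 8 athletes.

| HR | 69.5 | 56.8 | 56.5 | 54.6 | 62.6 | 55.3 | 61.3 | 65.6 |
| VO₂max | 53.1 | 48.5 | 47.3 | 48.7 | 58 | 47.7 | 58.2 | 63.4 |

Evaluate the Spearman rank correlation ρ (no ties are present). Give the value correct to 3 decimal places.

Rank HR: 8, 4, 3, 1, 6, 2, 5, 7
Rank VO₂max: 5, 3, 1, 4, 6, 2, 7, 8
d = rank(HR) − rank(VO₂max): 3, 1, 2, -3, 0, 0, -2, -1; Σd² = 28
ρ = 1 − 6Σd² / [n(n²−1)] = 1 − 6×28 / (8×63) = 1 − 168/504 ≈ 0.667

0.667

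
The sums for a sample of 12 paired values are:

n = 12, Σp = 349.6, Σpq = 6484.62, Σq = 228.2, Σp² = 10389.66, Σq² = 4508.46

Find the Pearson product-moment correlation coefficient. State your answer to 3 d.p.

-0.880

r = (nΣpq − ΣpΣq) / √[(nΣp² − (Σp)²)(nΣq² − (Σq)²)]
Numerator: 12×6484.62 − 349.6×228.2 = -1963.28
Denominator: √[(124675.92 − 122220.16)(54101.52 − 52075.24)] = √[2455.76 × 2026.28] = 2230.7078
r = -1963.28 / 2230.7078 ≈ -0.880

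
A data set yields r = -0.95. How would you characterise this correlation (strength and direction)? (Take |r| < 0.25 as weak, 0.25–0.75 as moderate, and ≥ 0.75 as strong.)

strong negative

r = -0.95 < 0 so the relationship is negative.
|r| = 0.95, which falls in the strong range.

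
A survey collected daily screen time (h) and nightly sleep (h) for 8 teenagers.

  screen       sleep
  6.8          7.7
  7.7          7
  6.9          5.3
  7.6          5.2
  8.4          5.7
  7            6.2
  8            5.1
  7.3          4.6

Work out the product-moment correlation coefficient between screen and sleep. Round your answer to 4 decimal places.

n = 8, Σx = 59.7, Σy = 46.8, Σx² = 447.75, Σy² = 281.52, Σxy = 348.01
nΣxy − ΣxΣy = 2784.08 − 2793.96 = -9.88
nΣx² − (Σx)² = 3582 − 3564.09 = 17.91; nΣy² − (Σy)² = 2252.16 − 2190.24 = 61.92
r = -9.88 / √(17.91 × 61.92) = -9.88 / 33.3015 ≈ -0.2967

-0.2967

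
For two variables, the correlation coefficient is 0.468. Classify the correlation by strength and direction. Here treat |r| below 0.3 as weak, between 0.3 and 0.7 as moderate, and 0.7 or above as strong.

r = 0.468 > 0 so the relationship is positive.
|r| = 0.468, which falls in the moderate range.

moderate positive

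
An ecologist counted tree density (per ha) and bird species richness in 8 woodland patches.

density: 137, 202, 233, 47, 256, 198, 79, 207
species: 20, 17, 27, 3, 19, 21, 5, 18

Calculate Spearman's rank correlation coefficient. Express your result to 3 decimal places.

Rank density: 3, 5, 7, 1, 8, 4, 2, 6
Rank species: 6, 3, 8, 1, 5, 7, 2, 4
d = rank(density) − rank(species): -3, 2, -1, 0, 3, -3, 0, 2; Σd² = 36
ρ = 1 − 6Σd² / [n(n²−1)] = 1 − 6×36 / (8×63) = 1 − 216/504 ≈ 0.571

0.571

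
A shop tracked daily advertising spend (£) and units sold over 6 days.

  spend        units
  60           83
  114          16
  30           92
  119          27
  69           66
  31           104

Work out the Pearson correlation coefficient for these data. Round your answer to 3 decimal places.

n = 6, Σx = 423, Σy = 388, Σx² = 37379, Σy² = 31510, Σxy = 20555
nΣxy − ΣxΣy = 123330 − 164124 = -40794
nΣx² − (Σx)² = 224274 − 178929 = 45345; nΣy² − (Σy)² = 189060 − 150544 = 38516
r = -40794 / √(45345 × 38516) = -40794 / 41791.2433 ≈ -0.976

-0.976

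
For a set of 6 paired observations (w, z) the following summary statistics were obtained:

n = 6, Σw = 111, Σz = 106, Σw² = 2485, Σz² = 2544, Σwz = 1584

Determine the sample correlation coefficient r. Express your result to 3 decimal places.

-0.700

r = (nΣwz − ΣwΣz) / √[(nΣw² − (Σw)²)(nΣz² − (Σz)²)]
Numerator: 6×1584 − 111×106 = -2262
Denominator: √[(14910 − 12321)(15264 − 11236)] = √[2589 × 4028] = 3229.3176
r = -2262 / 3229.3176 ≈ -0.700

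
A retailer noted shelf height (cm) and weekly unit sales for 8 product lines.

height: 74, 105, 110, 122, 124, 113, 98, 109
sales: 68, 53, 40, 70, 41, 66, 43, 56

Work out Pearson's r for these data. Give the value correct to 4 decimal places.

-0.2240

n = 8, Σx = 855, Σy = 437, Σx² = 93115, Σy² = 24955, Σxy = 46397
nΣxy − ΣxΣy = 371176 − 373635 = -2459
nΣx² − (Σx)² = 744920 − 731025 = 13895; nΣy² − (Σy)² = 199640 − 190969 = 8671
r = -2459 / √(13895 × 8671) = -2459 / 10976.4997 ≈ -0.2240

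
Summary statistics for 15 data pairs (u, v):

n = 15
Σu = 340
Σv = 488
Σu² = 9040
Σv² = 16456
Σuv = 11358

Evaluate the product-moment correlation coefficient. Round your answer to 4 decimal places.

r = (nΣuv − ΣuΣv) / √[(nΣu² − (Σu)²)(nΣv² − (Σv)²)]
Numerator: 15×11358 − 340×488 = 4450
Denominator: √[(135600 − 115600)(246840 − 238144)] = √[20000 × 8696] = 13187.8732
r = 4450 / 13187.8732 ≈ 0.3374

0.3374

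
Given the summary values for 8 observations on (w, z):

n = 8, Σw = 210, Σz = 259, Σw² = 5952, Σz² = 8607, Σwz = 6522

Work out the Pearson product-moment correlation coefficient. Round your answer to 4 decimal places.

-0.8862

r = (nΣwz − ΣwΣz) / √[(nΣw² − (Σw)²)(nΣz² − (Σz)²)]
Numerator: 8×6522 − 210×259 = -2214
Denominator: √[(47616 − 44100)(68856 − 67081)] = √[3516 × 1775] = 2498.1793
r = -2214 / 2498.1793 ≈ -0.8862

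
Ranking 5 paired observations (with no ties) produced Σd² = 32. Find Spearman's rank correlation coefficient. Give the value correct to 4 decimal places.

-0.6000

ρ = 1 − 6Σd² / [n(n²−1)] = 1 − 6×32 / (5×24)
  = 1 − 192/120 = 1 − 1.60000 ≈ -0.6000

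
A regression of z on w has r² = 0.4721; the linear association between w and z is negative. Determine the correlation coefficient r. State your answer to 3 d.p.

|r| = √0.4721 = 0.687
The association is negative, so r = −0.687.

-0.687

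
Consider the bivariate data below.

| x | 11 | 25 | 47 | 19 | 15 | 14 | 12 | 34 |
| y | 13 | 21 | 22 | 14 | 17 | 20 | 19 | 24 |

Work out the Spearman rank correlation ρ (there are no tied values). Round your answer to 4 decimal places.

0.7619

Rank x: 1, 6, 8, 5, 4, 3, 2, 7
Rank y: 1, 6, 7, 2, 3, 5, 4, 8
d = rank(x) − rank(y): 0, 0, 1, 3, 1, -2, -2, -1; Σd² = 20
ρ = 1 − 6Σd² / [n(n²−1)] = 1 − 6×20 / (8×63) = 1 − 120/504 ≈ 0.7619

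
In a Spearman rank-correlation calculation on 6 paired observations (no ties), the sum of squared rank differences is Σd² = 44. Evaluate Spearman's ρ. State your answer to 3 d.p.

-0.257

ρ = 1 − 6Σd² / [n(n²−1)] = 1 − 6×44 / (6×35)
  = 1 − 264/210 = 1 − 1.2571 ≈ -0.257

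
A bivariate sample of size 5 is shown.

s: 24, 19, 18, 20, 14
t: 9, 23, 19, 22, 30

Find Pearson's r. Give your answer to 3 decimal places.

-0.926

n = 5, Σs = 95, Σt = 103, Σs² = 1857, Σt² = 2355, Σst = 1855
nΣst − ΣsΣt = 9275 − 9785 = -510
nΣs² − (Σs)² = 9285 − 9025 = 260; nΣt² − (Σt)² = 11775 − 10609 = 1166
r = -510 / √(260 × 1166) = -510 / 550.5997 ≈ -0.926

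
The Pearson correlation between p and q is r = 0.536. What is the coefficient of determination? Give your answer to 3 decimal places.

r² = (0.536)² = 0.287

0.287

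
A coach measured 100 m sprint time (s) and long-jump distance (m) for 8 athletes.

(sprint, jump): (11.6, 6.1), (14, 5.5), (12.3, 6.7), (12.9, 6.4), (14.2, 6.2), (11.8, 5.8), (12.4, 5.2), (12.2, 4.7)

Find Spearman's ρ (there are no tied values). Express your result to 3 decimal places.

0.167

Rank sprint: 1, 7, 4, 6, 8, 2, 5, 3
Rank jump: 5, 3, 8, 7, 6, 4, 2, 1
d = rank(sprint) − rank(jump): -4, 4, -4, -1, 2, -2, 3, 2; Σd² = 70
ρ = 1 − 6Σd² / [n(n²−1)] = 1 − 6×70 / (8×63) = 1 − 420/504 ≈ 0.167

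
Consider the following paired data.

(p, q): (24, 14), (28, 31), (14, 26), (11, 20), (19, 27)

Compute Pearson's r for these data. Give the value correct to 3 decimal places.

n = 5, Σp = 96, Σq = 118, Σp² = 2038, Σq² = 2962, Σpq = 2301
nΣpq − ΣpΣq = 11505 − 11328 = 177
nΣp² − (Σp)² = 10190 − 9216 = 974; nΣq² − (Σq)² = 14810 − 13924 = 886
r = 177 / √(974 × 886) = 177 / 928.9586 ≈ 0.191

0.191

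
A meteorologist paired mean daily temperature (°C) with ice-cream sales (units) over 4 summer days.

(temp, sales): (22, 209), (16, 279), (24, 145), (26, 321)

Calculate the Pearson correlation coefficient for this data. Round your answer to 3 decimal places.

-0.099

n = 4, Σx = 88, Σy = 954, Σx² = 1992, Σy² = 245588, Σxy = 20888
nΣxy − ΣxΣy = 83552 − 83952 = -400
nΣx² − (Σx)² = 7968 − 7744 = 224; nΣy² − (Σy)² = 982352 − 910116 = 72236
r = -400 / √(224 × 72236) = -400 / 4022.5445 ≈ -0.099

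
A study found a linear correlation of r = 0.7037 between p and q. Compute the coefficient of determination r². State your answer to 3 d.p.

r² = (0.7037)² = 0.495

0.495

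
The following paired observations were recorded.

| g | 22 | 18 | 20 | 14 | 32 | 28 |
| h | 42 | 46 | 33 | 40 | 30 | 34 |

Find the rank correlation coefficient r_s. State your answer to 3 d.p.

Rank g: 4, 2, 3, 1, 6, 5
Rank h: 5, 6, 2, 4, 1, 3
d = rank(g) − rank(h): -1, -4, 1, -3, 5, 2; Σd² = 56
ρ = 1 − 6Σd² / [n(n²−1)] = 1 − 6×56 / (6×35) = 1 − 336/210 ≈ -0.600

-0.600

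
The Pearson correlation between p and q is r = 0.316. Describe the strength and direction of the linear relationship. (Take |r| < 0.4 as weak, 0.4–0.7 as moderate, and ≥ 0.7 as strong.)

weak positive

r = 0.316 > 0 so the relationship is positive.
|r| = 0.316, which falls in the weak range.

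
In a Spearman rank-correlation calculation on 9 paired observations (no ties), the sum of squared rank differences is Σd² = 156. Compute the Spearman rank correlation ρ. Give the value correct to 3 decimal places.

ρ = 1 − 6Σd² / [n(n²−1)] = 1 − 6×156 / (9×80)
  = 1 − 936/720 = 1 − 1.3000 ≈ -0.300

-0.300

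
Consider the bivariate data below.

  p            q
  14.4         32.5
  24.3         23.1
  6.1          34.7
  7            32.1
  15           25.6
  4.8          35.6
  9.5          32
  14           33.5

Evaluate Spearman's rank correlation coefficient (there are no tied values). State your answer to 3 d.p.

Rank p: 6, 8, 2, 3, 7, 1, 4, 5
Rank q: 5, 1, 7, 4, 2, 8, 3, 6
d = rank(p) − rank(q): 1, 7, -5, -1, 5, -7, 1, -1; Σd² = 152
ρ = 1 − 6Σd² / [n(n²−1)] = 1 − 6×152 / (8×63) = 1 − 912/504 ≈ -0.810

-0.810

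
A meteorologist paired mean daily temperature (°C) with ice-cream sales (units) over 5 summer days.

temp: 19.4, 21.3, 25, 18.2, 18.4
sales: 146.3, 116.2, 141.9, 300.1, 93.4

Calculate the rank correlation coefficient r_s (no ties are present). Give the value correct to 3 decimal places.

-0.300

Rank temp: 3, 4, 5, 1, 2
Rank sales: 4, 2, 3, 5, 1
d = rank(temp) − rank(sales): -1, 2, 2, -4, 1; Σd² = 26
ρ = 1 − 6Σd² / [n(n²−1)] = 1 − 6×26 / (5×24) = 1 − 156/120 ≈ -0.300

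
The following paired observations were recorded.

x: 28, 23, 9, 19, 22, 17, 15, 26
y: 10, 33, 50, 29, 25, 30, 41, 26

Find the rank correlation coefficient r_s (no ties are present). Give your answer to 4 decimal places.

Rank x: 8, 6, 1, 4, 5, 3, 2, 7
Rank y: 1, 6, 8, 4, 2, 5, 7, 3
d = rank(x) − rank(y): 7, 0, -7, 0, 3, -2, -5, 4; Σd² = 152
ρ = 1 − 6Σd² / [n(n²−1)] = 1 − 6×152 / (8×63) = 1 − 912/504 ≈ -0.8095

-0.8095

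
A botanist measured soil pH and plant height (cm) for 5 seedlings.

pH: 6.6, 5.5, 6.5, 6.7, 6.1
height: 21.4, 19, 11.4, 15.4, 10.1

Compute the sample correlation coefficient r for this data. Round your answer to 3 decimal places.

-0.086

n = 5, Σx = 31.4, Σy = 77.3, Σx² = 198.16, Σy² = 1288.09, Σxy = 484.63
nΣxy − ΣxΣy = 2423.15 − 2427.22 = -4.07
nΣx² − (Σx)² = 990.8 − 985.96 = 4.84; nΣy² − (Σy)² = 6440.45 − 5975.29 = 465.16
r = -4.07 / √(4.84 × 465.16) = -4.07 / 47.4487 ≈ -0.086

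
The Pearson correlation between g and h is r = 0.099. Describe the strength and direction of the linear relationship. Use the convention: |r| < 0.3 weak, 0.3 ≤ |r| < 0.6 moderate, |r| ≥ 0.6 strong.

r = 0.099 > 0 so the relationship is positive.
|r| = 0.099, which falls in the weak range.

weak positive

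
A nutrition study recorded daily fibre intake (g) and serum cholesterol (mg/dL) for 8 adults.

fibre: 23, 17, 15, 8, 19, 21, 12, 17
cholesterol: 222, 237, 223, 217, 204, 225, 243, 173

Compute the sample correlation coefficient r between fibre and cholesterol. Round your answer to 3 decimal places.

n = 8, Σx = 132, Σy = 1744, Σx² = 2342, Σy² = 383490, Σxy = 28674
nΣxy − ΣxΣy = 229392 − 230208 = -816
nΣx² − (Σx)² = 18736 − 17424 = 1312; nΣy² − (Σy)² = 3067920 − 3041536 = 26384
r = -816 / √(1312 × 26384) = -816 / 5883.5200 ≈ -0.139

-0.139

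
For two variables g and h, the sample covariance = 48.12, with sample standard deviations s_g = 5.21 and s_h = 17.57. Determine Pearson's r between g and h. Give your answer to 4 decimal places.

r = Cov(g,h) / (s_g · s_h) = 48.12 / (5.21 × 17.57)
  = 48.12 / 91.5397 ≈ 0.5257

0.5257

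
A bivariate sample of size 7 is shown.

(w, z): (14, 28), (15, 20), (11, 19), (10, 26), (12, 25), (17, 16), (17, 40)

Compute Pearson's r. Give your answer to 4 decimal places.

n = 7, Σw = 96, Σz = 174, Σw² = 1364, Σz² = 4702, Σwz = 2413
nΣwz − ΣwΣz = 16891 − 16704 = 187
nΣw² − (Σw)² = 9548 − 9216 = 332; nΣz² − (Σz)² = 32914 − 30276 = 2638
r = 187 / √(332 × 2638) = 187 / 935.8504 ≈ 0.1998

0.1998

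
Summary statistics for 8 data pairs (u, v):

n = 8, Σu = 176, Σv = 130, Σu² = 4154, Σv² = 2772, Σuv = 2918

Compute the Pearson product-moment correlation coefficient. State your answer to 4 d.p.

r = (nΣuv − ΣuΣv) / √[(nΣu² − (Σu)²)(nΣv² − (Σv)²)]
Numerator: 8×2918 − 176×130 = 464
Denominator: √[(33232 − 30976)(22176 − 16900)] = √[2256 × 5276] = 3450.0226
r = 464 / 3450.0226 ≈ 0.1345

0.1345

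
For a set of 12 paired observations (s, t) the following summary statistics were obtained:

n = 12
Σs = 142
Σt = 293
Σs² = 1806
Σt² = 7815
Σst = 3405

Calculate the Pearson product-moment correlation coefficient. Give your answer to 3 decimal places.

r = (nΣst − ΣsΣt) / √[(nΣs² − (Σs)²)(nΣt² − (Σt)²)]
Numerator: 12×3405 − 142×293 = -746
Denominator: √[(21672 − 20164)(93780 − 85849)] = √[1508 × 7931] = 3458.3158
r = -746 / 3458.3158 ≈ -0.216

-0.216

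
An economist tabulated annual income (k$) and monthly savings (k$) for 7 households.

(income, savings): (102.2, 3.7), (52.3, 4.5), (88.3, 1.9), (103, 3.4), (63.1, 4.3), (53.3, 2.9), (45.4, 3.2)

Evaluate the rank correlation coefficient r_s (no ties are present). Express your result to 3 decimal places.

Rank income: 6, 2, 5, 7, 4, 3, 1
Rank savings: 5, 7, 1, 4, 6, 2, 3
d = rank(income) − rank(savings): 1, -5, 4, 3, -2, 1, -2; Σd² = 60
ρ = 1 − 6Σd² / [n(n²−1)] = 1 − 6×60 / (7×48) = 1 − 360/336 ≈ -0.071

-0.071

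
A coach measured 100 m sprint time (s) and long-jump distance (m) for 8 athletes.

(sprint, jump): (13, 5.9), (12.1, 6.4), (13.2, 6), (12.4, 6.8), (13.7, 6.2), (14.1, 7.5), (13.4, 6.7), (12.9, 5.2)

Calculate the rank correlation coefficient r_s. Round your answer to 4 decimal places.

0.2619

Rank sprint: 4, 1, 5, 2, 7, 8, 6, 3
Rank jump: 2, 5, 3, 7, 4, 8, 6, 1
d = rank(sprint) − rank(jump): 2, -4, 2, -5, 3, 0, 0, 2; Σd² = 62
ρ = 1 − 6Σd² / [n(n²−1)] = 1 − 6×62 / (8×63) = 1 − 372/504 ≈ 0.2619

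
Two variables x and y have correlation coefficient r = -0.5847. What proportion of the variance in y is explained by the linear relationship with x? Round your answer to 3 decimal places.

0.342

r² = (-0.5847)² = 0.342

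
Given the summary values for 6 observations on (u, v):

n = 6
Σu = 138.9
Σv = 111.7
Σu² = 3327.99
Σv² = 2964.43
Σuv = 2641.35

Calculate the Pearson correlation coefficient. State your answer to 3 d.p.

r = (nΣuv − ΣuΣv) / √[(nΣu² − (Σu)²)(nΣv² − (Σv)²)]
Numerator: 6×2641.35 − 138.9×111.7 = 332.97
Denominator: √[(19967.94 − 19293.21)(17786.58 − 12476.89)] = √[674.73 × 5309.69] = 1892.7776
r = 332.97 / 1892.7776 ≈ 0.176

0.176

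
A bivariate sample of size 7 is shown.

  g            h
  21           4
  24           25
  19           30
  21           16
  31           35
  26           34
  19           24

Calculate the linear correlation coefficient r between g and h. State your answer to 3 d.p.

0.526

n = 7, Σg = 161, Σh = 168, Σg² = 3817, Σh² = 4754, Σgh = 4015
nΣgh − ΣgΣh = 28105 − 27048 = 1057
nΣg² − (Σg)² = 26719 − 25921 = 798; nΣh² − (Σh)² = 33278 − 28224 = 5054
r = 1057 / √(798 × 5054) = 1057 / 2008.2560 ≈ 0.526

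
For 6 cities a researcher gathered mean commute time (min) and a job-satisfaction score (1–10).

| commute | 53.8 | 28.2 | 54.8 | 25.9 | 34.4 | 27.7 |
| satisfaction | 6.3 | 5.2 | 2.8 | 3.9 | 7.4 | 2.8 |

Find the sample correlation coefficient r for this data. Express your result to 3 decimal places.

n = 6, Σx = 224.8, Σy = 28.4, Σx² = 9314.18, Σy² = 152.38, Σxy = 1072.15
nΣxy − ΣxΣy = 6432.9 − 6384.32 = 48.58
nΣx² − (Σx)² = 55885.08 − 50535.04 = 5350.04; nΣy² − (Σy)² = 914.28 − 806.56 = 107.72
r = 48.58 / √(5350.04 × 107.72) = 48.58 / 759.1484 ≈ 0.064

0.064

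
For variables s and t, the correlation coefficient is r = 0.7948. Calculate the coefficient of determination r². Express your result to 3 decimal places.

0.632

r² = (0.7948)² = 0.632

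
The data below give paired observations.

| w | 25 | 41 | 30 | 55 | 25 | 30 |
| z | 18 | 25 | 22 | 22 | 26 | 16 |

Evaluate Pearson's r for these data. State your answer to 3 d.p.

0.203

n = 6, Σw = 206, Σz = 129, Σw² = 7756, Σz² = 2849, Σwz = 4475
nΣwz − ΣwΣz = 26850 − 26574 = 276
nΣw² − (Σw)² = 46536 − 42436 = 4100; nΣz² − (Σz)² = 17094 − 16641 = 453
r = 276 / √(4100 × 453) = 276 / 1362.8279 ≈ 0.203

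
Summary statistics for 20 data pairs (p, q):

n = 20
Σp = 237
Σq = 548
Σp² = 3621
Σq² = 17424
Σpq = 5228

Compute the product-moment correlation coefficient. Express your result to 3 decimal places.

-0.905

r = (nΣpq − ΣpΣq) / √[(nΣp² − (Σp)²)(nΣq² − (Σq)²)]
Numerator: 20×5228 − 237×548 = -25316
Denominator: √[(72420 − 56169)(348480 − 300304)] = √[16251 × 48176] = 27980.4964
r = -25316 / 27980.4964 ≈ -0.905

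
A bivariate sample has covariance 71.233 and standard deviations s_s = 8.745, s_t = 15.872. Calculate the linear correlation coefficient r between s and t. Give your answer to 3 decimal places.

r = Cov(s,t) / (s_s · s_t) = 71.233 / (8.745 × 15.872)
  = 71.233 / 138.8006 ≈ 0.513

0.513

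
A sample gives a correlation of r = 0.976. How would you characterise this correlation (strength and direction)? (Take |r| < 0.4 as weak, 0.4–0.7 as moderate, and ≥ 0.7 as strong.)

r = 0.976 > 0 so the relationship is positive.
|r| = 0.976, which falls in the strong range.

strong positive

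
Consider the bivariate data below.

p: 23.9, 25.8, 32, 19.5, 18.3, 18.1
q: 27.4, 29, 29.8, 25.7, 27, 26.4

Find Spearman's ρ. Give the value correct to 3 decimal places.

Rank p: 4, 5, 6, 3, 2, 1
Rank q: 4, 5, 6, 1, 3, 2
d = rank(p) − rank(q): 0, 0, 0, 2, -1, -1; Σd² = 6
ρ = 1 − 6Σd² / [n(n²−1)] = 1 − 6×6 / (6×35) = 1 − 36/210 ≈ 0.829

0.829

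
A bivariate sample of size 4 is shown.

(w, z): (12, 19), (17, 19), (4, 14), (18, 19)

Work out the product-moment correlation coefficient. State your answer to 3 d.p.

n = 4, Σw = 51, Σz = 71, Σw² = 773, Σz² = 1279, Σwz = 949
nΣwz − ΣwΣz = 3796 − 3621 = 175
nΣw² − (Σw)² = 3092 − 2601 = 491; nΣz² − (Σz)² = 5116 − 5041 = 75
r = 175 / √(491 × 75) = 175 / 191.8984 ≈ 0.912

0.912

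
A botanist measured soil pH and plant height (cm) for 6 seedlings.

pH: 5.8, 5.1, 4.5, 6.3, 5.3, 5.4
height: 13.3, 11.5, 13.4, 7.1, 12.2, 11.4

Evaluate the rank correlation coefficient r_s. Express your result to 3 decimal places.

-0.600

Rank pH: 5, 2, 1, 6, 3, 4
Rank height: 5, 3, 6, 1, 4, 2
d = rank(pH) − rank(height): 0, -1, -5, 5, -1, 2; Σd² = 56
ρ = 1 − 6Σd² / [n(n²−1)] = 1 − 6×56 / (6×35) = 1 − 336/210 ≈ -0.600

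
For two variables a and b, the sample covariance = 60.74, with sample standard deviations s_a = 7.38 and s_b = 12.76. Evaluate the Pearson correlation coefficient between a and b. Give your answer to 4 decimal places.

0.6450

r = Cov(a,b) / (s_a · s_b) = 60.74 / (7.38 × 12.76)
  = 60.74 / 94.1688 ≈ 0.6450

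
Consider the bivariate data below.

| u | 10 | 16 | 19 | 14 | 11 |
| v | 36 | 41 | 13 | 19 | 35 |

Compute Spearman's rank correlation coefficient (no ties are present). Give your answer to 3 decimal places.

-0.400

Rank u: 1, 4, 5, 3, 2
Rank v: 4, 5, 1, 2, 3
d = rank(u) − rank(v): -3, -1, 4, 1, -1; Σd² = 28
ρ = 1 − 6Σd² / [n(n²−1)] = 1 − 6×28 / (5×24) = 1 − 168/120 ≈ -0.400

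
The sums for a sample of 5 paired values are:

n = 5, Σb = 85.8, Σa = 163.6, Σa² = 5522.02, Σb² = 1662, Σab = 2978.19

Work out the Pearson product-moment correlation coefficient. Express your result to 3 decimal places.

r = (nΣab − ΣaΣb) / √[(nΣa² − (Σa)²)(nΣb² − (Σb)²)]
Numerator: 5×2978.19 − 163.6×85.8 = 854.07
Denominator: √[(27610.1 − 26764.96)(8310 − 7361.64)] = √[845.14 × 948.36] = 895.2636
r = 854.07 / 895.2636 ≈ 0.954

0.954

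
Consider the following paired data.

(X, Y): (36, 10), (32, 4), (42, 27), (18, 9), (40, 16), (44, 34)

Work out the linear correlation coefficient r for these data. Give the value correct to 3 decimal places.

0.701

n = 6, ΣX = 212, ΣY = 100, ΣX² = 7944, ΣY² = 2338, ΣXY = 3920
nΣXY − ΣXΣY = 23520 − 21200 = 2320
nΣX² − (ΣX)² = 47664 − 44944 = 2720; nΣY² − (ΣY)² = 14028 − 10000 = 4028
r = 2320 / √(2720 × 4028) = 2320 / 3310.0091 ≈ 0.701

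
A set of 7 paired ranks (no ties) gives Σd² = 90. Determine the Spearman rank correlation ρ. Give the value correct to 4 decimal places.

ρ = 1 − 6Σd² / [n(n²−1)] = 1 − 6×90 / (7×48)
  = 1 − 540/336 = 1 − 1.60714 ≈ -0.6071

-0.6071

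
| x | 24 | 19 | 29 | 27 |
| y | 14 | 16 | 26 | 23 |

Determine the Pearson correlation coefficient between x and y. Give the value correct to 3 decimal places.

0.806

n = 4, Σx = 99, Σy = 79, Σx² = 2507, Σy² = 1657, Σxy = 2015
nΣxy − ΣxΣy = 8060 − 7821 = 239
nΣx² − (Σx)² = 10028 − 9801 = 227; nΣy² − (Σy)² = 6628 − 6241 = 387
r = 239 / √(227 × 387) = 239 / 296.3933 ≈ 0.806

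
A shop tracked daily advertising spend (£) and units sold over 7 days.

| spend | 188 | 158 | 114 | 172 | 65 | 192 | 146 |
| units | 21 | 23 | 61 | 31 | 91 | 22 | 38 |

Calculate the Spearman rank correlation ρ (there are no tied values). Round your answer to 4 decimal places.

-0.9286

Rank spend: 6, 4, 2, 5, 1, 7, 3
Rank units: 1, 3, 6, 4, 7, 2, 5
d = rank(spend) − rank(units): 5, 1, -4, 1, -6, 5, -2; Σd² = 108
ρ = 1 − 6Σd² / [n(n²−1)] = 1 − 6×108 / (7×48) = 1 − 648/336 ≈ -0.9286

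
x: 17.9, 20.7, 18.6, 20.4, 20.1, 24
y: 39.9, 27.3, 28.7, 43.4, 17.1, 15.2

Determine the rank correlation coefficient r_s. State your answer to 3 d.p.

-0.543

Rank x: 1, 5, 2, 4, 3, 6
Rank y: 5, 3, 4, 6, 2, 1
d = rank(x) − rank(y): -4, 2, -2, -2, 1, 5; Σd² = 54
ρ = 1 − 6Σd² / [n(n²−1)] = 1 − 6×54 / (6×35) = 1 − 324/210 ≈ -0.543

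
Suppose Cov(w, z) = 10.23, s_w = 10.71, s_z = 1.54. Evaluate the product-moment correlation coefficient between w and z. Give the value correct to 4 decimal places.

r = Cov(w,z) / (s_w · s_z) = 10.23 / (10.71 × 1.54)
  = 10.23 / 16.4934 ≈ 0.6202

0.6202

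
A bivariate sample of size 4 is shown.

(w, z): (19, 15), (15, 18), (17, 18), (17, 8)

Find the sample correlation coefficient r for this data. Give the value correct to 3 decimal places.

-0.260

n = 4, Σw = 68, Σz = 59, Σw² = 1164, Σz² = 937, Σwz = 997
nΣwz − ΣwΣz = 3988 − 4012 = -24
nΣw² − (Σw)² = 4656 − 4624 = 32; nΣz² − (Σz)² = 3748 − 3481 = 267
r = -24 / √(32 × 267) = -24 / 92.4338 ≈ -0.260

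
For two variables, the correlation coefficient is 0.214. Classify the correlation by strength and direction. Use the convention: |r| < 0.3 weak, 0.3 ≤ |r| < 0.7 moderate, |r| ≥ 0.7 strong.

r = 0.214 > 0 so the relationship is positive.
|r| = 0.214, which falls in the weak range.

weak positive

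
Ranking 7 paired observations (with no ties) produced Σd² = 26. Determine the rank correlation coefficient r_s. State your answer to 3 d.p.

ρ = 1 − 6Σd² / [n(n²−1)] = 1 − 6×26 / (7×48)
  = 1 − 156/336 = 1 − 0.4643 ≈ 0.536

0.536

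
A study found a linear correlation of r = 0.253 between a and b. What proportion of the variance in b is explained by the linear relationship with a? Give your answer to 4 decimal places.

0.0640

r² = (0.253)² = 0.0640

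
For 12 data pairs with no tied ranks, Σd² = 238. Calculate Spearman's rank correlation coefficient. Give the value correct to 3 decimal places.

ρ = 1 − 6Σd² / [n(n²−1)] = 1 − 6×238 / (12×143)
  = 1 − 1428/1716 = 1 − 0.8322 ≈ 0.168

0.168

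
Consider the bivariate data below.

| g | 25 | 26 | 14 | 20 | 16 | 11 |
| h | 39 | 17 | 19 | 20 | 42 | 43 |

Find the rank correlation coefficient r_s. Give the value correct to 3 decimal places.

-0.600

Rank g: 5, 6, 2, 4, 3, 1
Rank h: 4, 1, 2, 3, 5, 6
d = rank(g) − rank(h): 1, 5, 0, 1, -2, -5; Σd² = 56
ρ = 1 − 6Σd² / [n(n²−1)] = 1 − 6×56 / (6×35) = 1 − 336/210 ≈ -0.600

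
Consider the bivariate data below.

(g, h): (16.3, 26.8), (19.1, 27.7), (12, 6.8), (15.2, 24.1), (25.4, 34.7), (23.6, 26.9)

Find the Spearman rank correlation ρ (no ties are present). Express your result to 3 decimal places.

Rank g: 3, 4, 1, 2, 6, 5
Rank h: 3, 5, 1, 2, 6, 4
d = rank(g) − rank(h): 0, -1, 0, 0, 0, 1; Σd² = 2
ρ = 1 − 6Σd² / [n(n²−1)] = 1 − 6×2 / (6×35) = 1 − 12/210 ≈ 0.943

0.943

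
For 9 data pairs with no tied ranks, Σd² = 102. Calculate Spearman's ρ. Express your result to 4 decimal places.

0.1500

ρ = 1 − 6Σd² / [n(n²−1)] = 1 − 6×102 / (9×80)
  = 1 − 612/720 = 1 − 0.85000 ≈ 0.1500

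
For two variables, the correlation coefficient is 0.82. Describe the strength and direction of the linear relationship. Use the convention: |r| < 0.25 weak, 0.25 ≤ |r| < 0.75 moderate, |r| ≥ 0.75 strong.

strong positive

r = 0.82 > 0 so the relationship is positive.
|r| = 0.82, which falls in the strong range.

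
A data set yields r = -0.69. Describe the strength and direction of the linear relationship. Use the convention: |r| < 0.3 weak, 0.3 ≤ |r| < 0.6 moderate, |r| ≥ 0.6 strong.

r = -0.69 < 0 so the relationship is negative.
|r| = 0.69, which falls in the strong range.

strong negative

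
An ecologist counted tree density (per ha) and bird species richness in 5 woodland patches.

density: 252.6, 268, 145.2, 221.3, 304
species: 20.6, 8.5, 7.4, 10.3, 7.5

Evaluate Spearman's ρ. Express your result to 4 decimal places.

Rank density: 3, 4, 1, 2, 5
Rank species: 5, 3, 1, 4, 2
d = rank(density) − rank(species): -2, 1, 0, -2, 3; Σd² = 18
ρ = 1 − 6Σd² / [n(n²−1)] = 1 − 6×18 / (5×24) = 1 − 108/120 ≈ 0.1000

0.1000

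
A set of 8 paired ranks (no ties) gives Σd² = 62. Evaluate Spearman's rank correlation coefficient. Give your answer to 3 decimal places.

0.262

ρ = 1 − 6Σd² / [n(n²−1)] = 1 − 6×62 / (8×63)
  = 1 − 372/504 = 1 − 0.7381 ≈ 0.262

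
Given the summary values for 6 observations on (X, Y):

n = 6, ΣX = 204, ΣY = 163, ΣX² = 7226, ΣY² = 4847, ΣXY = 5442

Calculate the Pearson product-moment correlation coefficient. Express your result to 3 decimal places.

r = (nΣXY − ΣXΣY) / √[(nΣX² − (ΣX)²)(nΣY² − (ΣY)²)]
Numerator: 6×5442 − 204×163 = -600
Denominator: √[(43356 − 41616)(29082 − 26569)] = √[1740 × 2513] = 2091.0811
r = -600 / 2091.0811 ≈ -0.287

-0.287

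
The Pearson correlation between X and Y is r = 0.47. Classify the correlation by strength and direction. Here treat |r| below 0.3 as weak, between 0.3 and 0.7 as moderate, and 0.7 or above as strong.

r = 0.47 > 0 so the relationship is positive.
|r| = 0.47, which falls in the moderate range.

moderate positive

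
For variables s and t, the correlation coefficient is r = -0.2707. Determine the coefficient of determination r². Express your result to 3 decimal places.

r² = (-0.2707)² = 0.073

0.073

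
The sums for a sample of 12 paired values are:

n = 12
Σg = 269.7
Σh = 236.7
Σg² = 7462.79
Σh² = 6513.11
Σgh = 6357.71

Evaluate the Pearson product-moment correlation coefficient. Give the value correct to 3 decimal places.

0.646

r = (nΣgh − ΣgΣh) / √[(nΣg² − (Σg)²)(nΣh² − (Σh)²)]
Numerator: 12×6357.71 − 269.7×236.7 = 12454.53
Denominator: √[(89553.48 − 72738.09)(78157.32 − 56026.89)] = √[16815.39 × 22130.43] = 19290.7183
r = 12454.53 / 19290.7183 ≈ 0.646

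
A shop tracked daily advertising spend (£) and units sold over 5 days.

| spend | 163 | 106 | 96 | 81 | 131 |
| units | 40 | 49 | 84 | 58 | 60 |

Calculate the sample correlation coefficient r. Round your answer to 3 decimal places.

n = 5, Σx = 577, Σy = 291, Σx² = 70743, Σy² = 18021, Σxy = 32336
nΣxy − ΣxΣy = 161680 − 167907 = -6227
nΣx² − (Σx)² = 353715 − 332929 = 20786; nΣy² − (Σy)² = 90105 − 84681 = 5424
r = -6227 / √(20786 × 5424) = -6227 / 10618.0631 ≈ -0.586

-0.586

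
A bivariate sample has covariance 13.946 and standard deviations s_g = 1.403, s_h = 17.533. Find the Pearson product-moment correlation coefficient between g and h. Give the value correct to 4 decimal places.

0.5669

r = Cov(g,h) / (s_g · s_h) = 13.946 / (1.403 × 17.533)
  = 13.946 / 24.5988 ≈ 0.5669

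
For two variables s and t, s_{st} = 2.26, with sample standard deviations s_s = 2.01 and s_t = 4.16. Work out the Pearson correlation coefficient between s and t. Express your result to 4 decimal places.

0.2703

r = Cov(s,t) / (s_s · s_t) = 2.26 / (2.01 × 4.16)
  = 2.26 / 8.3616 ≈ 0.2703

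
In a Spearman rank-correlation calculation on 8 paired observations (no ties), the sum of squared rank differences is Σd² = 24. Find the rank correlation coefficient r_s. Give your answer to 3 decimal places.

ρ = 1 − 6Σd² / [n(n²−1)] = 1 − 6×24 / (8×63)
  = 1 − 144/504 = 1 − 0.2857 ≈ 0.714

0.714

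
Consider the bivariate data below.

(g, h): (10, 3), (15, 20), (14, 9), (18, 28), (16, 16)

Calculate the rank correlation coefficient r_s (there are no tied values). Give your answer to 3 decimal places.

0.900

Rank g: 1, 3, 2, 5, 4
Rank h: 1, 4, 2, 5, 3
d = rank(g) − rank(h): 0, -1, 0, 0, 1; Σd² = 2
ρ = 1 − 6Σd² / [n(n²−1)] = 1 − 6×2 / (5×24) = 1 − 12/120 ≈ 0.900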